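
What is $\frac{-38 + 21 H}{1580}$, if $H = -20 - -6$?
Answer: $- \frac{83}{395} \approx -0.21013$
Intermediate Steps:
$H = -14$ ($H = -20 + 6 = -14$)
$\frac{-38 + 21 H}{1580} = \frac{-38 + 21 \left(-14\right)}{1580} = \left(-38 - 294\right) \frac{1}{1580} = \left(-332\right) \frac{1}{1580} = - \frac{83}{395}$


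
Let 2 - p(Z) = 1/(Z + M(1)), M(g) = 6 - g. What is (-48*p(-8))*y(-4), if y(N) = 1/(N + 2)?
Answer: 56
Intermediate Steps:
p(Z) = 2 - 1/(5 + Z) (p(Z) = 2 - 1/(Z + (6 - 1*1)) = 2 - 1/(Z + (6 - 1)) = 2 - 1/(Z + 5) = 2 - 1/(5 + Z))
y(N) = 1/(2 + N)
(-48*p(-8))*y(-4) = (-48*(9 + 2*(-8))/(5 - 8))/(2 - 4) = -48*(9 - 16)/(-3)/(-2) = -(-16)*(-7)*(-½) = -48*7/3*(-½) = -112*(-½) = 56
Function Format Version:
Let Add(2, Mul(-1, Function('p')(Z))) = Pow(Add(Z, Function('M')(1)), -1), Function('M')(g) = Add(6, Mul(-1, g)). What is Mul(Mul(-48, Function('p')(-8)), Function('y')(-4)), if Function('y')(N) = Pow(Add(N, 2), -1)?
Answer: 56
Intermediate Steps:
Function('p')(Z) = Add(2, Mul(-1, Pow(Add(5, Z), -1))) (Function('p')(Z) = Add(2, Mul(-1, Pow(Add(Z, Add(6, Mul(-1, 1))), -1))) = Add(2, Mul(-1, Pow(Add(Z, Add(6, -1)), -1))) = Add(2, Mul(-1, Pow(Add(Z, 5), -1))) = Add(2, Mul(-1, Pow(Add(5, Z), -1))))
Function('y')(N) = Pow(Add(2, N), -1)
Mul(Mul(-48, Function('p')(-8)), Function('y')(-4)) = Mul(Mul(-48, Mul(Pow(Add(5, -8), -1), Add(9, Mul(2, -8)))), Pow(Add(2, -4), -1)) = Mul(Mul(-48, Mul(Pow(-3, -1), Add(9, -16))), Pow(-2, -1)) = Mul(Mul(-48, Mul(Rational(-1, 3), -7)), Rational(-1, 2)) = Mul(Mul(-48, Rational(7, 3)), Rational(-1, 2)) = Mul(-112, Rational(-1, 2)) = 56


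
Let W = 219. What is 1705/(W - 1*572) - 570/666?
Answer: -222790/39183 ≈ -5.6859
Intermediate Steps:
1705/(W - 1*572) - 570/666 = 1705/(219 - 1*572) - 570/666 = 1705/(219 - 572) - 570*1/666 = 1705/(-353) - 95/111 = 1705*(-1/353) - 95/111 = -1705/353 - 95/111 = -222790/39183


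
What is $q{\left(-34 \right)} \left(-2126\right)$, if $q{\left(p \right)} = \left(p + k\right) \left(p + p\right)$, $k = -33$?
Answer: $-9686056$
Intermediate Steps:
$q{\left(p \right)} = 2 p \left(-33 + p\right)$ ($q{\left(p \right)} = \left(p - 33\right) \left(p + p\right) = \left(-33 + p\right) 2 p = 2 p \left(-33 + p\right)$)
$q{\left(-34 \right)} \left(-2126\right) = 2 \left(-34\right) \left(-33 - 34\right) \left(-2126\right) = 2 \left(-34\right) \left(-67\right) \left(-2126\right) = 4556 \left(-2126\right) = -9686056$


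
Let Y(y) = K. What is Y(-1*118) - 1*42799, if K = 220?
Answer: -42579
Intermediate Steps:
Y(y) = 220
Y(-1*118) - 1*42799 = 220 - 1*42799 = 220 - 42799 = -42579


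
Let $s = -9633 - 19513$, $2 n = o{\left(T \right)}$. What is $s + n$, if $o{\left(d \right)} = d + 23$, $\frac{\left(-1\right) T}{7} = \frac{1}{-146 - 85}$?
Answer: $- \frac{961438}{33} \approx -29135.0$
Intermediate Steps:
$T = \frac{1}{33}$ ($T = - \frac{7}{-146 - 85} = - \frac{7}{-231} = \left(-7\right) \left(- \frac{1}{231}\right) = \frac{1}{33} \approx 0.030303$)
$o{\left(d \right)} = 23 + d$
$n = \frac{380}{33}$ ($n = \frac{23 + \frac{1}{33}}{2} = \frac{1}{2} \cdot \frac{760}{33} = \frac{380}{33} \approx 11.515$)
$s = -29146$
$s + n = -29146 + \frac{380}{33} = - \frac{961438}{33}$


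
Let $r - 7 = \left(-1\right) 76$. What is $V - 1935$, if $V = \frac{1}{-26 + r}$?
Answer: $- \frac{183826}{95} \approx -1935.0$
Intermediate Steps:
$r = -69$ ($r = 7 - 76 = -69$)
$V = - \frac{1}{95}$ ($V = \frac{1}{-26 - 69} = \frac{1}{-95} = - \frac{1}{95} \approx -0.010526$)
$V - 1935 = - \frac{1}{95} - 1935 = - \frac{183826}{95}$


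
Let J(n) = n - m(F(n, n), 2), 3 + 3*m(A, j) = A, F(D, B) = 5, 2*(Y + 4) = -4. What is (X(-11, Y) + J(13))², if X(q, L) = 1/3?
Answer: 1444/9 ≈ 160.44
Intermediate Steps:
Y = -6 (Y = -4 + (½)*(-4) = -4 - 2 = -6)
X(q, L) = ⅓
m(A, j) = -1 + A/3
J(n) = -⅔ + n (J(n) = n - (-1 + (⅓)*5) = n - (-1 + 5/3) = n - 1*⅔ = n - ⅔ = -⅔ + n)
(X(-11, Y) + J(13))² = (⅓ + (-⅔ + 13))² = (⅓ + 37/3)² = (38/3)² = 1444/9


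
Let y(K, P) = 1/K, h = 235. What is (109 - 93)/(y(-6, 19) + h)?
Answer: 96/1409 ≈ 0.068133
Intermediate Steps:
(109 - 93)/(y(-6, 19) + h) = (109 - 93)/(1/(-6) + 235) = 16/(-⅙ + 235) = 16/(1409/6) = 16*(6/1409) = 96/1409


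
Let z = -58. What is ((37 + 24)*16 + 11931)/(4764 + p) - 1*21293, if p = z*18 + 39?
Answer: -80027480/3759 ≈ -21290.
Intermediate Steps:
p = -1005 (p = -58*18 + 39 = -1044 + 39 = -1005)
((37 + 24)*16 + 11931)/(4764 + p) - 1*21293 = ((37 + 24)*16 + 11931)/(4764 - 1005) - 1*21293 = (61*16 + 11931)/3759 - 21293 = (976 + 11931)*(1/3759) - 21293 = 12907*(1/3759) - 21293 = 12907/3759 - 21293 = -80027480/3759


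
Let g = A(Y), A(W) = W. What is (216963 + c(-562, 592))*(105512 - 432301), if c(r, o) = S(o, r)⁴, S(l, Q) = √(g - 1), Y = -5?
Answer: -70912886211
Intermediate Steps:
g = -5
S(l, Q) = I*√6 (S(l, Q) = √(-5 - 1) = √(-6) = I*√6)
c(r, o) = 36 (c(r, o) = (I*√6)⁴ = 36)
(216963 + c(-562, 592))*(105512 - 432301) = (216963 + 36)*(105512 - 432301) = 216999*(-326789) = -70912886211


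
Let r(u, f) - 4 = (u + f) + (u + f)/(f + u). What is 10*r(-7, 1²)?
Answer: -10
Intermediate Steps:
r(u, f) = 5 + f + u (r(u, f) = 4 + ((u + f) + (u + f)/(f + u)) = 4 + ((f + u) + (f + u)/(f + u)) = 4 + ((f + u) + 1) = 4 + (1 + f + u) = 5 + f + u)
10*r(-7, 1²) = 10*(5 + 1² - 7) = 10*(5 + 1 - 7) = 10*(-1) = -10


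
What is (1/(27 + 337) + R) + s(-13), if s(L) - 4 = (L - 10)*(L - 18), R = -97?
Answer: 225681/364 ≈ 620.00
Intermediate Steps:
s(L) = 4 + (-18 + L)*(-10 + L) (s(L) = 4 + (L - 10)*(L - 18) = 4 + (-10 + L)*(-18 + L) = 4 + (-18 + L)*(-10 + L))
(1/(27 + 337) + R) + s(-13) = (1/(27 + 337) - 97) + (184 + (-13)**2 - 28*(-13)) = (1/364 - 97) + (184 + 169 + 364) = (1/364 - 97) + 717 = -35307/364 + 717 = 225681/364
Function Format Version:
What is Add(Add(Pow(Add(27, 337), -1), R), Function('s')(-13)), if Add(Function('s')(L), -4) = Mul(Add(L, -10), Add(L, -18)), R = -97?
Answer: Rational(225681, 364) ≈ 620.00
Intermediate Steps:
Function('s')(L) = Add(4, Mul(Add(-18, L), Add(-10, L))) (Function('s')(L) = Add(4, Mul(Add(L, -10), Add(L, -18))) = Add(4, Mul(Add(-10, L), Add(-18, L))) = Add(4, Mul(Add(-18, L), Add(-10, L))))
Add(Add(Pow(Add(27, 337), -1), R), Function('s')(-13)) = Add(Add(Pow(Add(27, 337), -1), -97), Add(184, Pow(-13, 2), Mul(-28, -13))) = Add(Add(Pow(364, -1), -97), Add(184, 169, 364)) = Add(Add(Rational(1, 364), -97), 717) = Add(Rational(-35307, 364), 717) = Rational(225681, 364)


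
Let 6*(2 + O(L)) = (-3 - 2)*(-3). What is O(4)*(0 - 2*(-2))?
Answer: 2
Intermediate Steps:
O(L) = ½ (O(L) = -2 + ((-3 - 2)*(-3))/6 = -2 + (-5*(-3))/6 = -2 + (⅙)*15 = -2 + 5/2 = ½)
O(4)*(0 - 2*(-2)) = (0 - 2*(-2))/2 = (0 + 4)/2 = (½)*4 = 2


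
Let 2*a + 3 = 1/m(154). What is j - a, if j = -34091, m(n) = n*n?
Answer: -1616933165/47432 ≈ -34090.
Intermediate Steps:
m(n) = n**2
a = -71147/47432 (a = -3/2 + 1/(2*(154**2)) = -3/2 + (1/2)/23716 = -3/2 + (1/2)*(1/23716) = -3/2 + 1/47432 = -71147/47432 ≈ -1.5000)
j - a = -34091 - 1*(-71147/47432) = -34091 + 71147/47432 = -1616933165/47432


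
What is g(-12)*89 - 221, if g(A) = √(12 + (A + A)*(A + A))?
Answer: -221 + 1246*√3 ≈ 1937.1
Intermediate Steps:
g(A) = √(12 + 4*A²) (g(A) = √(12 + (2*A)*(2*A)) = √(12 + 4*A²))
g(-12)*89 - 221 = (2*√(3 + (-12)²))*89 - 221 = (2*√(3 + 144))*89 - 221 = (2*√147)*89 - 221 = (2*(7*√3))*89 - 221 = (14*√3)*89 - 221 = 1246*√3 - 221 = -221 + 1246*√3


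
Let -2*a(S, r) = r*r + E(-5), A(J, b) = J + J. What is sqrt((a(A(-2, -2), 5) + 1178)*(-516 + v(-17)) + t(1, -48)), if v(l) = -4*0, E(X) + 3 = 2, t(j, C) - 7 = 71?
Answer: 3*I*sqrt(66842) ≈ 775.61*I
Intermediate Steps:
t(j, C) = 78 (t(j, C) = 7 + 71 = 78)
A(J, b) = 2*J
E(X) = -1 (E(X) = -3 + 2 = -1)
v(l) = 0
a(S, r) = 1/2 - r**2/2 (a(S, r) = -(r*r - 1)/2 = -(r**2 - 1)/2 = -(-1 + r**2)/2 = 1/2 - r**2/2)
sqrt((a(A(-2, -2), 5) + 1178)*(-516 + v(-17)) + t(1, -48)) = sqrt(((1/2 - 1/2*5**2) + 1178)*(-516 + 0) + 78) = sqrt(((1/2 - 1/2*25) + 1178)*(-516) + 78) = sqrt(((1/2 - 25/2) + 1178)*(-516) + 78) = sqrt((-12 + 1178)*(-516) + 78) = sqrt(1166*(-516) + 78) = sqrt(-601656 + 78) = sqrt(-601578) = 3*I*sqrt(66842)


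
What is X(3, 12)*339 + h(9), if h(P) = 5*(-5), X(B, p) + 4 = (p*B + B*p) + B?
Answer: 24044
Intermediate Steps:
X(B, p) = -4 + B + 2*B*p (X(B, p) = -4 + ((p*B + B*p) + B) = -4 + ((B*p + B*p) + B) = -4 + (2*B*p + B) = -4 + (B + 2*B*p) = -4 + B + 2*B*p)
h(P) = -25
X(3, 12)*339 + h(9) = (-4 + 3 + 2*3*12)*339 - 25 = (-4 + 3 + 72)*339 - 25 = 71*339 - 25 = 24069 - 25 = 24044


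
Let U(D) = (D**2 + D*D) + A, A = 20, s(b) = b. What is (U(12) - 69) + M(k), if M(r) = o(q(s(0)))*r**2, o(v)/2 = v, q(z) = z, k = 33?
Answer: 239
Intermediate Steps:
o(v) = 2*v
U(D) = 20 + 2*D**2 (U(D) = (D**2 + D*D) + 20 = (D**2 + D**2) + 20 = 2*D**2 + 20 = 20 + 2*D**2)
M(r) = 0 (M(r) = (2*0)*r**2 = 0*r**2 = 0)
(U(12) - 69) + M(k) = ((20 + 2*12**2) - 69) + 0 = ((20 + 2*144) - 69) + 0 = ((20 + 288) - 69) + 0 = (308 - 69) + 0 = 239 + 0 = 239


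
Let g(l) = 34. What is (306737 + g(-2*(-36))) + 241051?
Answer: 547822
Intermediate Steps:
(306737 + g(-2*(-36))) + 241051 = (306737 + 34) + 241051 = 306771 + 241051 = 547822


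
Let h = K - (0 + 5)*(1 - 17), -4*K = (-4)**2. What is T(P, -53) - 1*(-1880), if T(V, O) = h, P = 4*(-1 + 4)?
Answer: 1956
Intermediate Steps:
K = -4 (K = -1/4*(-4)**2 = -1/4*16 = -4)
P = 12 (P = 4*3 = 12)
h = 76 (h = -4 - (0 + 5)*(1 - 17) = -4 - 5*(-16) = -4 - 1*(-80) = -4 + 80 = 76)
T(V, O) = 76
T(P, -53) - 1*(-1880) = 76 - 1*(-1880) = 76 + 1880 = 1956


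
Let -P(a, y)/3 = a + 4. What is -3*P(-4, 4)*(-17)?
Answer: 0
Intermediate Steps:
P(a, y) = -12 - 3*a (P(a, y) = -3*(a + 4) = -3*(4 + a) = -12 - 3*a)
-3*P(-4, 4)*(-17) = -3*(-12 - 3*(-4))*(-17) = -3*(-12 + 12)*(-17) = -3*0*(-17) = 0*(-17) = 0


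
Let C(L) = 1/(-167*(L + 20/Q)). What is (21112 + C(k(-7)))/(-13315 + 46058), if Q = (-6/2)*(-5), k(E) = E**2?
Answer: 532381301/825680231 ≈ 0.64478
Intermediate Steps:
Q = 15 (Q = ((1/2)*(-6))*(-5) = -3*(-5) = 15)
C(L) = 1/(-668/3 - 167*L) (C(L) = 1/(-167*(L + 20/15)) = 1/(-167*(L + 20*(1/15))) = 1/(-167*(L + 4/3)) = 1/(-167*(4/3 + L)) = 1/(-668/3 - 167*L))
(21112 + C(k(-7)))/(-13315 + 46058) = (21112 - 3/(668 + 501*(-7)**2))/(-13315 + 46058) = (21112 - 3/(668 + 501*49))/32743 = (21112 - 3/(668 + 24549))*(1/32743) = (21112 - 3/25217)*(1/32743) = (532381301/25217)*(1/32743) = 532381301/825680231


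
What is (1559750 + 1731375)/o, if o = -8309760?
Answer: -658225/1661952 ≈ -0.39606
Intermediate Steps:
(1559750 + 1731375)/o = (1559750 + 1731375)/(-8309760) = 3291125*(-1/8309760) = -658225/1661952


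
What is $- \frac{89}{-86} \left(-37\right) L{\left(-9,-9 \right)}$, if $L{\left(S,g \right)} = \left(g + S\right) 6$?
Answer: $\frac{177822}{43} \approx 4135.4$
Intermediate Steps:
$L{\left(S,g \right)} = 6 S + 6 g$ ($L{\left(S,g \right)} = \left(S + g\right) 6 = 6 S + 6 g$)
$- \frac{89}{-86} \left(-37\right) L{\left(-9,-9 \right)} = - \frac{89}{-86} \left(-37\right) \left(6 \left(-9\right) + 6 \left(-9\right)\right) = \left(-89\right) \left(- \frac{1}{86}\right) \left(-37\right) \left(-54 - 54\right) = \frac{89}{86} \left(-37\right) \left(-108\right) = \left(- \frac{3293}{86}\right) \left(-108\right) = \frac{177822}{43}$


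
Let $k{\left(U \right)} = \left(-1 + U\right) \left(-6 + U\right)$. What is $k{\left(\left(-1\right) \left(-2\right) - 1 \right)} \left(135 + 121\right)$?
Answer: $0$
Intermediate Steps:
$k{\left(\left(-1\right) \left(-2\right) - 1 \right)} \left(135 + 121\right) = \left(6 + \left(\left(-1\right) \left(-2\right) - 1\right)^{2} - 7 \left(\left(-1\right) \left(-2\right) - 1\right)\right) \left(135 + 121\right) = \left(6 + \left(2 - 1\right)^{2} - 7 \left(2 - 1\right)\right) 256 = \left(6 + 1^{2} - 7\right) 256 = \left(6 + 1 - 7\right) 256 = 0 \cdot 256 = 0$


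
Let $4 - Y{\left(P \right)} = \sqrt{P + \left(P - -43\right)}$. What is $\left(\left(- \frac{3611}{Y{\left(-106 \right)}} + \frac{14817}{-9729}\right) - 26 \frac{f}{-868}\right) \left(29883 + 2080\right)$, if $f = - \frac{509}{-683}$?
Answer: $- \frac{452335346171878997}{177839861010} - \frac{1500439109 i}{185} \approx -2.5435 \cdot 10^{6} - 8.1105 \cdot 10^{6} i$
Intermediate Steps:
$f = \frac{509}{683}$ ($f = \left(-509\right) \left(- \frac{1}{683}\right) = \frac{509}{683} \approx 0.74524$)
$Y{\left(P \right)} = 4 - \sqrt{43 + 2 P}$ ($Y{\left(P \right)} = 4 - \sqrt{P + \left(P - -43\right)} = 4 - \sqrt{P + \left(P + 43\right)} = 4 - \sqrt{P + \left(43 + P\right)} = 4 - \sqrt{43 + 2 P}$)
$\left(\left(- \frac{3611}{Y{\left(-106 \right)}} + \frac{14817}{-9729}\right) - 26 \frac{f}{-868}\right) \left(29883 + 2080\right) = \left(\left(- \frac{3611}{4 - \sqrt{43 + 2 \left(-106\right)}} + \frac{14817}{-9729}\right) - 26 \frac{509}{683 \left(-868\right)}\right) \left(29883 + 2080\right) = \left(\left(- \frac{3611}{4 - \sqrt{43 - 212}} + 14817 \left(- \frac{1}{9729}\right)\right) - 26 \cdot \frac{509}{683} \left(- \frac{1}{868}\right)\right) 31963 = \left(\left(- \frac{3611}{4 - \sqrt{-169}} - \frac{4939}{3243}\right) - - \frac{6617}{296422}\right) 31963 = \left(\left(- \frac{3611}{4 - 13 i} - \frac{4939}{3243}\right) + \frac{6617}{296422}\right) 31963 = \left(\left(- 3611 \frac{4 + 13 i}{185} - \frac{4939}{3243}\right) + \frac{6617}{296422}\right) 31963 = \left(\left(- \frac{3611 \left(4 + 13 i\right)}{185} - \frac{4939}{3243}\right) + \frac{6617}{296422}\right) 31963 = \left(\left(- \frac{4939}{3243} - \frac{3611 \left(4 + 13 i\right)}{185}\right) + \frac{6617}{296422}\right) 31963 = \left(- \frac{1442569327}{961296546} - \frac{3611 \left(4 + 13 i\right)}{185}\right) 31963 = - \frac{46108843398901}{961296546} - \frac{115418393 \left(4 + 13 i\right)}{185}$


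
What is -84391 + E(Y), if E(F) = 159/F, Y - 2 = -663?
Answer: -55782610/661 ≈ -84391.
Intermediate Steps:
Y = -661 (Y = 2 - 663 = -661)
-84391 + E(Y) = -84391 + 159/(-661) = -84391 + 159*(-1/661) = -84391 - 159/661 = -55782610/661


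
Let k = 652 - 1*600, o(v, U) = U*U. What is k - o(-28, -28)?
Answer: -732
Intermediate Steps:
o(v, U) = U²
k = 52 (k = 652 - 600 = 52)
k - o(-28, -28) = 52 - 1*(-28)² = 52 - 1*784 = 52 - 784 = -732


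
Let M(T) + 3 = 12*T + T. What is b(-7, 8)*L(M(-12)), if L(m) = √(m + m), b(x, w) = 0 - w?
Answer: -8*I*√318 ≈ -142.66*I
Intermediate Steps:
b(x, w) = -w
M(T) = -3 + 13*T (M(T) = -3 + (12*T + T) = -3 + 13*T)
L(m) = √2*√m (L(m) = √(2*m) = √2*√m)
b(-7, 8)*L(M(-12)) = (-1*8)*(√2*√(-3 + 13*(-12))) = -8*√2*√(-3 - 156) = -8*√2*√(-159) = -8*√2*I*√159 = -8*I*√318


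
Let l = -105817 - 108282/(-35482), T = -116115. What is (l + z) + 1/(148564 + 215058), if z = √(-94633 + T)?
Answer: -682607674459491/6451017902 + 2*I*√52687 ≈ -1.0581e+5 + 459.07*I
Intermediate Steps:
z = 2*I*√52687 (z = √(-94633 - 116115) = √(-210748) = 2*I*√52687 ≈ 459.07*I)
l = -1877245256/17741 (l = -105817 - 108282*(-1)/35482 = -105817 - 1*(-54141/17741) = -105817 + 54141/17741 = -1877245256/17741 ≈ -1.0581e+5)
(l + z) + 1/(148564 + 215058) = (-1877245256/17741 + 2*I*√52687) + 1/(148564 + 215058) = (-1877245256/17741 + 2*I*√52687) + 1/363622 = -682607674459491/6451017902 + 2*I*√52687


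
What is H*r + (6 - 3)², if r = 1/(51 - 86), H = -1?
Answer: 316/35 ≈ 9.0286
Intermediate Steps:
r = -1/35 (r = 1/(-35) = -1/35 ≈ -0.028571)
H*r + (6 - 3)² = -1*(-1/35) + (6 - 3)² = 1/35 + 3² = 1/35 + 9 = 316/35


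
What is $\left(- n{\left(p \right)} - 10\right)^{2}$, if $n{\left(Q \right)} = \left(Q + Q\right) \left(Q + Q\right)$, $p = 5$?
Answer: $12100$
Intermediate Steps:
$n{\left(Q \right)} = 4 Q^{2}$ ($n{\left(Q \right)} = 2 Q 2 Q = 4 Q^{2}$)
$\left(- n{\left(p \right)} - 10\right)^{2} = \left(- 4 \cdot 5^{2} - 10\right)^{2} = \left(- 4 \cdot 25 - 10\right)^{2} = \left(\left(-1\right) 100 - 10\right)^{2} = \left(-100 - 10\right)^{2} = \left(-110\right)^{2} = 12100$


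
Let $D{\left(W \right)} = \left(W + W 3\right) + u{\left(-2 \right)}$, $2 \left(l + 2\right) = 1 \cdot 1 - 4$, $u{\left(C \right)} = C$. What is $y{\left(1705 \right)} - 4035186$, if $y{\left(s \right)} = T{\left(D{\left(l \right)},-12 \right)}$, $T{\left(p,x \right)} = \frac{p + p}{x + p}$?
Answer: $- \frac{28246294}{7} \approx -4.0352 \cdot 10^{6}$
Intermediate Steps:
$l = - \frac{7}{2}$ ($l = -2 + \frac{1 \cdot 1 - 4}{2} = -2 + \frac{1 - 4}{2} = -2 + \frac{1}{2} \left(-3\right) = -2 - \frac{3}{2} = - \frac{7}{2} \approx -3.5$)
$D{\left(W \right)} = -2 + 4 W$ ($D{\left(W \right)} = \left(W + W 3\right) - 2 = \left(W + 3 W\right) - 2 = 4 W - 2 = -2 + 4 W$)
$T{\left(p,x \right)} = \frac{2 p}{p + x}$
$y{\left(s \right)} = \frac{8}{7}$ ($y{\left(s \right)} = \frac{2 \left(-2 + 4 \left(- \frac{7}{2}\right)\right)}{\left(-2 + 4 \left(- \frac{7}{2}\right)\right) - 12} = \frac{2 \left(-2 - 14\right)}{\left(-2 - 14\right) - 12} = 2 \left(-16\right) \frac{1}{-16 - 12} = 2 \left(-16\right) \frac{1}{-28} = 2 \left(-16\right) \left(- \frac{1}{28}\right) = \frac{8}{7}$)
$y{\left(1705 \right)} - 4035186 = \frac{8}{7} - 4035186 = - \frac{28246294}{7}$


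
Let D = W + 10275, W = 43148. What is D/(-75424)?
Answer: -53423/75424 ≈ -0.70830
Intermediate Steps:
D = 53423 (D = 43148 + 10275 = 53423)
D/(-75424) = 53423/(-75424) = 53423*(-1/75424) = -53423/75424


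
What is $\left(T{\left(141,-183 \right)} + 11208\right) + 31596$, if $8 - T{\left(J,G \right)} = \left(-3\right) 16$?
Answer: $42860$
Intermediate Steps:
$T{\left(J,G \right)} = 56$ ($T{\left(J,G \right)} = 8 - \left(-3\right) 16 = 8 - -48 = 8 + 48 = 56$)
$\left(T{\left(141,-183 \right)} + 11208\right) + 31596 = \left(56 + 11208\right) + 31596 = 11264 + 31596 = 42860$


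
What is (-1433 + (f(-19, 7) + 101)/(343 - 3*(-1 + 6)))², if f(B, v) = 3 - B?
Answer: 131354521/64 ≈ 2.0524e+6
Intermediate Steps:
(-1433 + (f(-19, 7) + 101)/(343 - 3*(-1 + 6)))² = (-1433 + ((3 - 1*(-19)) + 101)/(343 - 3*(-1 + 6)))² = (-1433 + ((3 + 19) + 101)/(343 - 3*5))² = (-1433 + (22 + 101)/(343 - 15))² = (-1433 + 123/328)² = (-1433 + 123*(1/328))² = (-1433 + 3/8)² = (-11461/8)² = 131354521/64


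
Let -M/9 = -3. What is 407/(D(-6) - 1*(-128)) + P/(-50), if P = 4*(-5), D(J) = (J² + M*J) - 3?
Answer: -2033/5 ≈ -406.60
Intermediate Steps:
M = 27 (M = -9*(-3) = 27)
D(J) = -3 + J² + 27*J (D(J) = (J² + 27*J) - 3 = -3 + J² + 27*J)
P = -20
407/(D(-6) - 1*(-128)) + P/(-50) = 407/((-3 + (-6)² + 27*(-6)) - 1*(-128)) - 20/(-50) = 407/((-3 + 36 - 162) + 128) - 20*(-1/50) = 407/(-129 + 128) + ⅖ = 407/(-1) + ⅖ = 407*(-1) + ⅖ = -407 + ⅖ = -2033/5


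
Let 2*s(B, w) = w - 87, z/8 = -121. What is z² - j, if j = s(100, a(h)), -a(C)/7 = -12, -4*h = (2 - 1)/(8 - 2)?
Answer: 1874051/2 ≈ 9.3703e+5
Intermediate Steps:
z = -968 (z = 8*(-121) = -968)
h = -1/24 (h = -(2 - 1)/(4*(8 - 2)) = -1/(4*6) = -¼*⅙ = -1/24 ≈ -0.041667)
a(C) = 84 (a(C) = -7*(-12) = 84)
s(B, w) = -87/2 + w/2 (s(B, w) = (w - 87)/2 = (-87 + w)/2 = -87/2 + w/2)
j = -3/2 (j = -87/2 + (½)*84 = -87/2 + 42 = -3/2 ≈ -1.5000)
z² - j = (-968)² - 1*(-3/2) = 937024 + 3/2 = 1874051/2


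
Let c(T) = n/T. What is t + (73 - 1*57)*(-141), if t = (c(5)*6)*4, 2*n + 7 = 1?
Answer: -11352/5 ≈ -2270.4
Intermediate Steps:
n = -3 (n = -7/2 + (½)*1 = -7/2 + ½ = -3)
c(T) = -3/T
t = -72/5 (t = (-3/5*6)*4 = (-3*⅕*6)*4 = -⅗*6*4 = -18/5*4 = -72/5 ≈ -14.400)
t + (73 - 1*57)*(-141) = -72/5 + (73 - 1*57)*(-141) = -72/5 + (73 - 57)*(-141) = -72/5 + 16*(-141) = -72/5 - 2256 = -11352/5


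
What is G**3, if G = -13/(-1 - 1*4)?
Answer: 2197/125 ≈ 17.576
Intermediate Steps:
G = 13/5 (G = -13/(-1 - 4) = -13/(-5) = -13*(-1/5) = 13/5 ≈ 2.6000)
G**3 = (13/5)**3 = 2197/125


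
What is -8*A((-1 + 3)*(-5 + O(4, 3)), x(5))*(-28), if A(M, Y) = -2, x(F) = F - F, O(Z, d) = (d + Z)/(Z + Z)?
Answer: -448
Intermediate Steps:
O(Z, d) = (Z + d)/(2*Z) (O(Z, d) = (Z + d)/((2*Z)) = (Z + d)*(1/(2*Z)) = (Z + d)/(2*Z))
x(F) = 0
-8*A((-1 + 3)*(-5 + O(4, 3)), x(5))*(-28) = -8*(-2)*(-28) = 16*(-28) = -448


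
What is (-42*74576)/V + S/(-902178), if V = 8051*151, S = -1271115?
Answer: -142277659729/121864299642 ≈ -1.1675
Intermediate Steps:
V = 1215701
(-42*74576)/V + S/(-902178) = -42*74576/1215701 - 1271115/(-902178) = -3132192*1/1215701 - 1271115*(-1/902178) = -3132192/1215701 + 141235/100242 = -142277659729/121864299642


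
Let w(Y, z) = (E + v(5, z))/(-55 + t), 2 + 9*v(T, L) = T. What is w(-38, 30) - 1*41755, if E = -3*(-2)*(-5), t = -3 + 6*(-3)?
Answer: -9520051/228 ≈ -41755.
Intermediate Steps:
t = -21 (t = -3 - 18 = -21)
v(T, L) = -2/9 + T/9
E = -30 (E = 6*(-5) = -30)
w(Y, z) = 89/228 (w(Y, z) = (-30 + (-2/9 + (⅑)*5))/(-55 - 21) = (-30 + (-2/9 + 5/9))/(-76) = (-30 + ⅓)*(-1/76) = -89/3*(-1/76) = 89/228)
w(-38, 30) - 1*41755 = 89/228 - 1*41755 = 89/228 - 41755 = -9520051/228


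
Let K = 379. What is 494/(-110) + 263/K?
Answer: -79148/20845 ≈ -3.7970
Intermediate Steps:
494/(-110) + 263/K = 494/(-110) + 263/379 = 494*(-1/110) + 263*(1/379) = -247/55 + 263/379 = -79148/20845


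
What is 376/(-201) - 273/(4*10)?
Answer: -69913/8040 ≈ -8.6956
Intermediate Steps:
376/(-201) - 273/(4*10) = 376*(-1/201) - 273/40 = -376/201 - 273*1/40 = -376/201 - 273/40 = -69913/8040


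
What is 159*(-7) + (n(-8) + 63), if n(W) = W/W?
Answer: -1049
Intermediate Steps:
n(W) = 1
159*(-7) + (n(-8) + 63) = 159*(-7) + (1 + 63) = -1113 + 64 = -1049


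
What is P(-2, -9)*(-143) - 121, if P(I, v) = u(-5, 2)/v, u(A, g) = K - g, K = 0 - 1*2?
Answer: -1661/9 ≈ -184.56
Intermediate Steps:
K = -2 (K = 0 - 2 = -2)
u(A, g) = -2 - g
P(I, v) = -4/v (P(I, v) = (-2 - 1*2)/v = (-2 - 2)/v = -4/v)
P(-2, -9)*(-143) - 121 = -4/(-9)*(-143) - 121 = -4*(-⅑)*(-143) - 121 = (4/9)*(-143) - 121 = -572/9 - 121 = -1661/9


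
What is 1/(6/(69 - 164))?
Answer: -95/6 ≈ -15.833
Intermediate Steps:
1/(6/(69 - 164)) = 1/(6/(-95)) = 1/(-1/95*6) = 1/(-6/95) = -95/6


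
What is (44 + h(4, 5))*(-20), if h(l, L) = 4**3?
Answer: -2160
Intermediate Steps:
h(l, L) = 64
(44 + h(4, 5))*(-20) = (44 + 64)*(-20) = 108*(-20) = -2160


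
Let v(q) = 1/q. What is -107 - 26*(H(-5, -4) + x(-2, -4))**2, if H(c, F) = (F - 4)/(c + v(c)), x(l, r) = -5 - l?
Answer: -2113/13 ≈ -162.54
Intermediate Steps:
H(c, F) = (-4 + F)/(c + 1/c) (H(c, F) = (F - 4)/(c + 1/c) = (-4 + F)/(c + 1/c))
-107 - 26*(H(-5, -4) + x(-2, -4))**2 = -107 - 26*(-5*(-4 - 4)/(1 + (-5)**2) + (-5 - 1*(-2)))**2 = -107 - 26*(-5*(-8)/(1 + 25) + (-5 + 2))**2 = -107 - 26*(-5*(-8)/26 - 3)**2 = -107 - 26*(-5*1/26*(-8) - 3)**2 = -107 - 26*(20/13 - 3)**2 = -107 - 26*(-19/13)**2 = -107 - 26*361/169 = -107 - 722/13 = -2113/13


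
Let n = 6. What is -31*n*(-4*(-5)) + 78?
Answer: -3642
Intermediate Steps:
-31*n*(-4*(-5)) + 78 = -186*(-4*(-5)) + 78 = -186*20 + 78 = -31*120 + 78 = -3720 + 78 = -3642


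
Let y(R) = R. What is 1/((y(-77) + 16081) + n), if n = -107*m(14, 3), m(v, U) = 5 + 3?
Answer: 1/15148 ≈ 6.6015e-5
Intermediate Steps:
m(v, U) = 8
n = -856 (n = -107*8 = -856)
1/((y(-77) + 16081) + n) = 1/((-77 + 16081) - 856) = 1/(16004 - 856) = 1/15148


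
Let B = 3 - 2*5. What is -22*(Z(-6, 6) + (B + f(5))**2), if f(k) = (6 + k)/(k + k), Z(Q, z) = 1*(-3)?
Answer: -34991/50 ≈ -699.82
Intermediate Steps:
Z(Q, z) = -3
B = -7 (B = 3 - 10 = -7)
f(k) = (6 + k)/(2*k) (f(k) = (6 + k)/((2*k)) = (6 + k)*(1/(2*k)) = (6 + k)/(2*k))
-22*(Z(-6, 6) + (B + f(5))**2) = -22*(-3 + (-7 + (1/2)*(6 + 5)/5)**2) = -22*(-3 + (-7 + (1/2)*(1/5)*11)**2) = -22*(-3 + (-7 + 11/10)**2) = -22*(-3 + (-59/10)**2) = -22*(-3 + 3481/100) = -22*3181/100 = -34991/50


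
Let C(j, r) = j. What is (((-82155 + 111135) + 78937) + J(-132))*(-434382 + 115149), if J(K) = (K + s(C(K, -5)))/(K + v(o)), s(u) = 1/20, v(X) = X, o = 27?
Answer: -3445106883047/100 ≈ -3.4451e+10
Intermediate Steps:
s(u) = 1/20
J(K) = (1/20 + K)/(27 + K) (J(K) = (K + 1/20)/(K + 27) = (1/20 + K)/(27 + K))
(((-82155 + 111135) + 78937) + J(-132))*(-434382 + 115149) = (((-82155 + 111135) + 78937) + (1/20 - 132)/(27 - 132))*(-434382 + 115149) = ((28980 + 78937) - 2639/20/(-105))*(-319233) = (107917 - 1/105*(-2639/20))*(-319233) = (107917 + 377/300)*(-319233) = (32375477/300)*(-319233) = -3445106883047/100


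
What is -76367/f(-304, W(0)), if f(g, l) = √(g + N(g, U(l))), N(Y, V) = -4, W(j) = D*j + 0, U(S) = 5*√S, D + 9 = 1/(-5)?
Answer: 76367*I*√77/154 ≈ 4351.4*I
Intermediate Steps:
D = -46/5 (D = -9 + 1/(-5) = -9 - ⅕ = -46/5 ≈ -9.2000)
W(j) = -46*j/5 (W(j) = -46*j/5 + 0 = -46*j/5)
f(g, l) = √(-4 + g) (f(g, l) = √(g - 4) = √(-4 + g))
-76367/f(-304, W(0)) = -76367/√(-4 - 304) = -76367*(-I*√77/154) = -(-76367)*I*√77/154 = 76367*I*√77/154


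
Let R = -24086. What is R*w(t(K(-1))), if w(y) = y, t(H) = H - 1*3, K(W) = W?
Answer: 96344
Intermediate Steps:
t(H) = -3 + H (t(H) = H - 3 = -3 + H)
R*w(t(K(-1))) = -24086*(-3 - 1) = -24086*(-4) = 96344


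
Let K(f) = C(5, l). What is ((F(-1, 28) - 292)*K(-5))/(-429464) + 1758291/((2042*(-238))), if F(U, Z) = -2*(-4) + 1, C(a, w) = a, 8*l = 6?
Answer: -26944107203/7454206648 ≈ -3.6146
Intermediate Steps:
l = ¾ (l = (⅛)*6 = ¾ ≈ 0.75000)
K(f) = 5
F(U, Z) = 9 (F(U, Z) = 8 + 1 = 9)
((F(-1, 28) - 292)*K(-5))/(-429464) + 1758291/((2042*(-238))) = ((9 - 292)*5)/(-429464) + 1758291/((2042*(-238))) = -283*5*(-1/429464) + 1758291/(-485996) = -1415*(-1/429464) + 1758291*(-1/485996) = 1415/429464 - 1758291/485996 = -26944107203/7454206648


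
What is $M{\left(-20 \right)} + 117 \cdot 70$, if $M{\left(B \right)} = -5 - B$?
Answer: $8205$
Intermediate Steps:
$M{\left(-20 \right)} + 117 \cdot 70 = \left(-5 - -20\right) + 117 \cdot 70 = \left(-5 + 20\right) + 8190 = 15 + 8190 = 8205$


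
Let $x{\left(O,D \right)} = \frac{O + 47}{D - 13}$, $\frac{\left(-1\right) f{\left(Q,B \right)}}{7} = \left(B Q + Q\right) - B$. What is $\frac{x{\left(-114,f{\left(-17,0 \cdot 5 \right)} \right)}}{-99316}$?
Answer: $\frac{67}{10527496} \approx 6.3643 \cdot 10^{-6}$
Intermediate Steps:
$f{\left(Q,B \right)} = - 7 Q + 7 B - 7 B Q$ ($f{\left(Q,B \right)} = - 7 \left(\left(B Q + Q\right) - B\right) = - 7 \left(\left(Q + B Q\right) - B\right) = - 7 \left(Q - B + B Q\right) = - 7 Q + 7 B - 7 B Q$)
$x{\left(O,D \right)} = \frac{47 + O}{-13 + D}$
$\frac{x{\left(-114,f{\left(-17,0 \cdot 5 \right)} \right)}}{-99316} = \frac{\frac{1}{-13 - \left(-119 - 0 \cdot 5 + 7 \cdot 0 \cdot 5 \left(-17\right)\right)} \left(47 - 114\right)}{-99316} = \frac{1}{-13 + \left(119 + 7 \cdot 0 - 0 \left(-17\right)\right)} \left(-67\right) \left(- \frac{1}{99316}\right) = \frac{1}{-13 + \left(119 + 0 + 0\right)} \left(-67\right) \left(- \frac{1}{99316}\right) = \frac{1}{-13 + 119} \left(-67\right) \left(- \frac{1}{99316}\right) = \frac{1}{106} \left(-67\right) \left(- \frac{1}{99316}\right) = \left(- \frac{67}{106}\right) \left(- \frac{1}{99316}\right) = \frac{67}{10527496}$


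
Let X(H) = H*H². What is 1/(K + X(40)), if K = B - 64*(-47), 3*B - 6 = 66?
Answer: 1/67032 ≈ 1.4918e-5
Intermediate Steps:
B = 24 (B = 2 + (⅓)*66 = 2 + 22 = 24)
K = 3032 (K = 24 - 64*(-47) = 24 + 3008 = 3032)
X(H) = H³
1/(K + X(40)) = 1/(3032 + 40³) = 1/(3032 + 64000) = 1/67032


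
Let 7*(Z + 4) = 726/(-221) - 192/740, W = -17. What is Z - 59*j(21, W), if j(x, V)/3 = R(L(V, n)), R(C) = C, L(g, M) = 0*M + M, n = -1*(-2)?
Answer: -102602728/286195 ≈ -358.51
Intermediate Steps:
n = 2
L(g, M) = M (L(g, M) = 0 + M = M)
j(x, V) = 6 (j(x, V) = 3*2 = 6)
Z = -1289698/286195 (Z = -4 + (726/(-221) - 192/740)/7 = -4 + (726*(-1/221) - 192*1/740)/7 = -4 + (-726/221 - 48/185)/7 = -4 + (⅐)*(-144918/40885) = -4 - 144918/286195 = -1289698/286195 ≈ -4.5064)
Z - 59*j(21, W) = -1289698/286195 - 59*6 = -1289698/286195 - 354 = -102602728/286195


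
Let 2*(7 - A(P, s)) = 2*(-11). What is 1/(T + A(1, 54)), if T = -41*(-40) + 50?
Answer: 1/1708 ≈ 0.00058548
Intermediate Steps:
A(P, s) = 18 (A(P, s) = 7 - (-11) = 7 - 1/2*(-22) = 7 + 11 = 18)
T = 1690 (T = 1640 + 50 = 1690)
1/(T + A(1, 54)) = 1/(1690 + 18) = 1/1708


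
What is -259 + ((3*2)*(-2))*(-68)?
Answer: 557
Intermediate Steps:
-259 + ((3*2)*(-2))*(-68) = -259 + (6*(-2))*(-68) = -259 - 12*(-68) = -259 + 816 = 557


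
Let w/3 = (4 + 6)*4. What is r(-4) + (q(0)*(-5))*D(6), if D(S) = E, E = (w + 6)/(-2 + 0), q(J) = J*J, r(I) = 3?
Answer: 3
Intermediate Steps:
q(J) = J²
w = 120 (w = 3*((4 + 6)*4) = 3*(10*4) = 3*40 = 120)
E = -63 (E = (120 + 6)/(-2 + 0) = 126/(-2) = 126*(-½) = -63)
D(S) = -63
r(-4) + (q(0)*(-5))*D(6) = 3 + (0²*(-5))*(-63) = 3 + (0*(-5))*(-63) = 3 + 0*(-63) = 3 + 0 = 3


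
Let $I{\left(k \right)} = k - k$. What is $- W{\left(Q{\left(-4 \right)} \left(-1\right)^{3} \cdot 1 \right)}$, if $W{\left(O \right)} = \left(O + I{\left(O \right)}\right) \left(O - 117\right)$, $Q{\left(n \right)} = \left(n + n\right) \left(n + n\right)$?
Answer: $-11584$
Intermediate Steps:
$Q{\left(n \right)} = 4 n^{2}$ ($Q{\left(n \right)} = 2 n 2 n = 4 n^{2}$)
$I{\left(k \right)} = 0$
$W{\left(O \right)} = O \left(-117 + O\right)$ ($W{\left(O \right)} = \left(O + 0\right) \left(O - 117\right) = O \left(-117 + O\right)$)
$- W{\left(Q{\left(-4 \right)} \left(-1\right)^{3} \cdot 1 \right)} = - 4 \left(-4\right)^{2} \left(-1\right)^{3} \cdot 1 \left(-117 + 4 \left(-4\right)^{2} \left(-1\right)^{3} \cdot 1\right) = - 4 \cdot 16 \left(-1\right) 1 \left(-117 + 4 \cdot 16 \left(-1\right) 1\right) = - 64 \left(-1\right) 1 \left(-117 + 64 \left(-1\right) 1\right) = - \left(-64\right) 1 \left(-117 - 64\right) = - \left(-64\right) \left(-117 - 64\right) = - \left(-64\right) \left(-181\right) = \left(-1\right) 11584 = -11584$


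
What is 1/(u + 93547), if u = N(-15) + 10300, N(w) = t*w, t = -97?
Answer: 1/105302 ≈ 9.4965e-6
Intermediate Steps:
N(w) = -97*w
u = 11755 (u = -97*(-15) + 10300 = 1455 + 10300 = 11755)
1/(u + 93547) = 1/(11755 + 93547) = 1/105302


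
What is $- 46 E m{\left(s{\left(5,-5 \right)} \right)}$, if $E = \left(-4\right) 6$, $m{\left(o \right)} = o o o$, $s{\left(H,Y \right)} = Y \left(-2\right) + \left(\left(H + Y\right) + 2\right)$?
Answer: $1907712$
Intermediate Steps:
$s{\left(H,Y \right)} = 2 + H - Y$ ($s{\left(H,Y \right)} = - 2 Y + \left(2 + H + Y\right) = 2 + H - Y$)
$m{\left(o \right)} = o^{3}$ ($m{\left(o \right)} = o^{2} o = o^{3}$)
$E = -24$
$- 46 E m{\left(s{\left(5,-5 \right)} \right)} = \left(-46\right) \left(-24\right) \left(2 + 5 - -5\right)^{3} = 1104 \left(2 + 5 + 5\right)^{3} = 1104 \cdot 12^{3} = 1104 \cdot 1728 = 1907712$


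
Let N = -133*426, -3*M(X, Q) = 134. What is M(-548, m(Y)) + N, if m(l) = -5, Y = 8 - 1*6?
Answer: -170108/3 ≈ -56703.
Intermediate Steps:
Y = 2 (Y = 8 - 6 = 2)
M(X, Q) = -134/3 (M(X, Q) = -1/3*134 = -134/3)
N = -56658
M(-548, m(Y)) + N = -134/3 - 56658 = -170108/3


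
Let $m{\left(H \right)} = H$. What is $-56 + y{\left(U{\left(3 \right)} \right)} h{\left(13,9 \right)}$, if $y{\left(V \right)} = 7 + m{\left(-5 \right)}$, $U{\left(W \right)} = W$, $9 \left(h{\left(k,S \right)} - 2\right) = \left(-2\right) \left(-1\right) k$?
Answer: $- \frac{416}{9} \approx -46.222$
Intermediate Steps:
$h{\left(k,S \right)} = 2 + \frac{2 k}{9}$ ($h{\left(k,S \right)} = 2 + \frac{\left(-2\right) \left(-1\right) k}{9} = 2 + \frac{2 k}{9}$)
$y{\left(V \right)} = 2$ ($y{\left(V \right)} = 7 - 5 = 2$)
$-56 + y{\left(U{\left(3 \right)} \right)} h{\left(13,9 \right)} = -56 + 2 \left(2 + \frac{2}{9} \cdot 13\right) = -56 + 2 \left(2 + \frac{26}{9}\right) = -56 + 2 \cdot \frac{44}{9} = -56 + \frac{88}{9} = - \frac{416}{9}$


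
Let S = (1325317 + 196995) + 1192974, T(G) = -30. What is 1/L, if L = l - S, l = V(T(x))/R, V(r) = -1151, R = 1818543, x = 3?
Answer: -1818543/4937864349449 ≈ -3.6829e-7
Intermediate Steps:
l = -1151/1818543 ≈ -0.00063292
S = 2715286 (S = 1522312 + 1192974 = 2715286)
L = -4937864349449/1818543 (L = -1151/1818543 - 1*2715286 = -1151/1818543 - 2715286 = -4937864349449/1818543 ≈ -2.7153e+6)
1/L = 1/(-4937864349449/1818543) = -1818543/4937864349449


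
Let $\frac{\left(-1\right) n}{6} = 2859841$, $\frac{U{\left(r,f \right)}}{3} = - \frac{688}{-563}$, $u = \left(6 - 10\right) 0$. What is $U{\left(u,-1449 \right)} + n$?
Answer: $- \frac{9660540834}{563} \approx -1.7159 \cdot 10^{7}$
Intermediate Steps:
$u = 0$ ($u = \left(-4\right) 0 = 0$)
$U{\left(r,f \right)} = \frac{2064}{563}$ ($U{\left(r,f \right)} = 3 \left(- \frac{688}{-563}\right) = 3 \left(\left(-688\right) \left(- \frac{1}{563}\right)\right) = 3 \cdot \frac{688}{563} = \frac{2064}{563}$)
$n = -17159046$ ($n = \left(-6\right) 2859841 = -17159046$)
$U{\left(u,-1449 \right)} + n = \frac{2064}{563} - 17159046 = - \frac{9660540834}{563}$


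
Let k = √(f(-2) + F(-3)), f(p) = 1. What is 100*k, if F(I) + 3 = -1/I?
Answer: 100*I*√15/3 ≈ 129.1*I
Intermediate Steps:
F(I) = -3 - 1/I
k = I*√15/3 (k = √(1 + (-3 - 1/(-3))) = √(1 + (-3 - 1*(-⅓))) = √(1 + (-3 + ⅓)) = √(1 - 8/3) = √(-5/3) = I*√15/3 ≈ 1.291*I)
100*k = 100*(I*√15/3) = 100*I*√15/3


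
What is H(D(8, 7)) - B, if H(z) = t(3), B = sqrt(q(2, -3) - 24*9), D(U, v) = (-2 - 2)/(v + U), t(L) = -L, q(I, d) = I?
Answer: -3 - I*sqrt(214) ≈ -3.0 - 14.629*I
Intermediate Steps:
D(U, v) = -4/(U + v)
B = I*sqrt(214) (B = sqrt(2 - 24*9) = sqrt(2 - 216) = sqrt(-214) = I*sqrt(214) ≈ 14.629*I)
H(z) = -3 (H(z) = -1*3 = -3)
H(D(8, 7)) - B = -3 - I*sqrt(214)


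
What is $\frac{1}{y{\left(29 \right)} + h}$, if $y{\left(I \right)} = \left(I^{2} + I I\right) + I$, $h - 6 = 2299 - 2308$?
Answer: $\frac{1}{1708} \approx 0.00058548$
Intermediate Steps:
$h = -3$ ($h = 6 + \left(2299 - 2308\right) = 6 - 9 = -3$)
$y{\left(I \right)} = I + 2 I^{2}$ ($y{\left(I \right)} = \left(I^{2} + I^{2}\right) + I = 2 I^{2} + I = I + 2 I^{2}$)
$\frac{1}{y{\left(29 \right)} + h} = \frac{1}{29 \left(1 + 2 \cdot 29\right) - 3} = \frac{1}{29 \left(1 + 58\right) - 3} = \frac{1}{29 \cdot 59 - 3} = \frac{1}{1711 - 3} = \frac{1}{1708}$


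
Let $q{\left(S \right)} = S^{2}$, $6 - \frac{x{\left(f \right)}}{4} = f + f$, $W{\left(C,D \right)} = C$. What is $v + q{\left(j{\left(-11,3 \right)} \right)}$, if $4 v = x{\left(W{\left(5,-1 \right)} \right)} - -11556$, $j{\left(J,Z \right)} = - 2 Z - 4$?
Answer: $2985$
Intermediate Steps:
$j{\left(J,Z \right)} = -4 - 2 Z$
$x{\left(f \right)} = 24 - 8 f$ ($x{\left(f \right)} = 24 - 4 \left(f + f\right) = 24 - 4 \cdot 2 f = 24 - 8 f$)
$v = 2885$ ($v = \frac{\left(24 - 40\right) - -11556}{4} = \frac{\left(24 - 40\right) + 11556}{4} = \frac{-16 + 11556}{4} = \frac{1}{4} \cdot 11540 = 2885$)
$v + q{\left(j{\left(-11,3 \right)} \right)} = 2885 + \left(-4 - 6\right)^{2} = 2885 + \left(-10\right)^{2} = 2885 + 100 = 2985$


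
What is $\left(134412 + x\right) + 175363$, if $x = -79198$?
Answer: $230577$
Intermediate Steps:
$\left(134412 + x\right) + 175363 = \left(134412 - 79198\right) + 175363 = 55214 + 175363 = 230577$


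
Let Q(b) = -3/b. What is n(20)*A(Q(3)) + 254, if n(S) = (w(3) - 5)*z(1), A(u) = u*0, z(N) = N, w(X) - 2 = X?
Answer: 254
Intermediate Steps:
w(X) = 2 + X
A(u) = 0
n(S) = 0 (n(S) = ((2 + 3) - 5)*1 = (5 - 5)*1 = 0*1 = 0)
n(20)*A(Q(3)) + 254 = 0*0 + 254 = 0 + 254 = 254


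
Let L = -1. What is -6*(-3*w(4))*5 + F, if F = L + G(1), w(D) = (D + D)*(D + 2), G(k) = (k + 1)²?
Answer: 4323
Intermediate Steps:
G(k) = (1 + k)²
w(D) = 2*D*(2 + D) (w(D) = (2*D)*(2 + D) = 2*D*(2 + D))
F = 3 (F = -1 + (1 + 1)² = -1 + 2² = -1 + 4 = 3)
-6*(-3*w(4))*5 + F = -6*(-6*4*(2 + 4))*5 + 3 = -6*(-6*4*6)*5 + 3 = -6*(-3*48)*5 + 3 = -(-864)*5 + 3 = -6*(-720) + 3 = 4320 + 3 = 4323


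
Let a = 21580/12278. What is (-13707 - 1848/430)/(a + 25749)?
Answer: -18097336131/33988038715 ≈ -0.53246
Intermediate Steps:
a = 10790/6139 (a = 21580*(1/12278) = 10790/6139 ≈ 1.7576)
(-13707 - 1848/430)/(a + 25749) = (-13707 - 1848/430)/(10790/6139 + 25749) = (-13707 - 1848*1/430)/(158083901/6139) = (-13707 - 924/215)*(6139/158083901) = -2947929/215*6139/158083901 = -18097336131/33988038715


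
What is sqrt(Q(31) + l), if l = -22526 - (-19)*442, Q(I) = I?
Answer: I*sqrt(14097) ≈ 118.73*I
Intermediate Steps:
l = -14128 (l = -22526 - 1*(-8398) = -22526 + 8398 = -14128)
sqrt(Q(31) + l) = sqrt(31 - 14128) = sqrt(-14097) = I*sqrt(14097)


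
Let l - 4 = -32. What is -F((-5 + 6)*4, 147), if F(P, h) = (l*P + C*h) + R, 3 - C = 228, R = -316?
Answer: 33503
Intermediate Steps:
l = -28 (l = 4 - 32 = -28)
C = -225 (C = 3 - 1*228 = 3 - 228 = -225)
F(P, h) = -316 - 225*h - 28*P (F(P, h) = (-28*P - 225*h) - 316 = (-225*h - 28*P) - 316 = -316 - 225*h - 28*P)
-F((-5 + 6)*4, 147) = -(-316 - 225*147 - 28*(-5 + 6)*4) = -(-316 - 33075 - 28*4) = -(-316 - 33075 - 112) = -1*(-33503) = 33503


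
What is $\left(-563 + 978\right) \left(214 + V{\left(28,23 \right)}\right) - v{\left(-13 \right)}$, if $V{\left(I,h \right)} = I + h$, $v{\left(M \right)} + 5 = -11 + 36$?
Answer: $109955$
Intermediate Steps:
$v{\left(M \right)} = 20$ ($v{\left(M \right)} = -5 + \left(-11 + 36\right) = -5 + 25 = 20$)
$\left(-563 + 978\right) \left(214 + V{\left(28,23 \right)}\right) - v{\left(-13 \right)} = \left(-563 + 978\right) \left(214 + \left(28 + 23\right)\right) - 20 = 415 \left(214 + 51\right) - 20 = 415 \cdot 265 - 20 = 109975 - 20 = 109955$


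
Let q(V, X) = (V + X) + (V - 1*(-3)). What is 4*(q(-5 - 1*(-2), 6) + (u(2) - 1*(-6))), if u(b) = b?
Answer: 44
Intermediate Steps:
q(V, X) = 3 + X + 2*V (q(V, X) = (V + X) + (V + 3) = (V + X) + (3 + V) = 3 + X + 2*V)
4*(q(-5 - 1*(-2), 6) + (u(2) - 1*(-6))) = 4*((3 + 6 + 2*(-5 - 1*(-2))) + (2 - 1*(-6))) = 4*((3 + 6 + 2*(-5 + 2)) + (2 + 6)) = 4*((3 + 6 + 2*(-3)) + 8) = 4*((3 + 6 - 6) + 8) = 4*(3 + 8) = 4*11 = 44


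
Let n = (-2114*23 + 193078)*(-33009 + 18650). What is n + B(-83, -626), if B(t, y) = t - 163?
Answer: -2074243950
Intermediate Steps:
n = -2074243704 (n = (-48622 + 193078)*(-14359) = 144456*(-14359) = -2074243704)
B(t, y) = -163 + t
n + B(-83, -626) = -2074243704 + (-163 - 83) = -2074243704 - 246 = -2074243950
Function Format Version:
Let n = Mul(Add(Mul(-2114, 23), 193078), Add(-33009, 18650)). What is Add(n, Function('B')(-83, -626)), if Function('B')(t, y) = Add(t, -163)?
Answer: -2074243950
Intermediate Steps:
n = -2074243704 (n = Mul(Add(-48622, 193078), -14359) = Mul(144456, -14359) = -2074243704)
Function('B')(t, y) = Add(-163, t)
Add(n, Function('B')(-83, -626)) = Add(-2074243704, Add(-163, -83)) = Add(-2074243704, -246) = -2074243950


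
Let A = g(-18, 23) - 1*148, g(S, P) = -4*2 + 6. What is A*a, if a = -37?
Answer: 5550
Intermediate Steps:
g(S, P) = -2 (g(S, P) = -8 + 6 = -2)
A = -150 (A = -2 - 1*148 = -2 - 148 = -150)
A*a = -150*(-37) = 5550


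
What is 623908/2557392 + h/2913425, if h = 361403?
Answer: 685489576469/1862692446900 ≈ 0.36801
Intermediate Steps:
623908/2557392 + h/2913425 = 623908/2557392 + 361403/2913425 = 623908*(1/2557392) + 361403*(1/2913425) = 155977/639348 + 361403/2913425 = 685489576469/1862692446900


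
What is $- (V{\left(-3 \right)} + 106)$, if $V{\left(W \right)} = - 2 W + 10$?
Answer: $-122$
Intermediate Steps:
$V{\left(W \right)} = 10 - 2 W$
$- (V{\left(-3 \right)} + 106) = - (\left(10 - -6\right) + 106) = - (\left(10 + 6\right) + 106) = - (16 + 106) = \left(-1\right) 122 = -122$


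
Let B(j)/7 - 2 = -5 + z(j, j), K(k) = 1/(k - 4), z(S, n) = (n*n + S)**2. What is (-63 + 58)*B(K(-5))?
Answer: 686665/6561 ≈ 104.66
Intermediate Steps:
z(S, n) = (S + n**2)**2 (z(S, n) = (n**2 + S)**2 = (S + n**2)**2)
K(k) = 1/(-4 + k)
B(j) = -21 + 7*(j + j**2)**2 (B(j) = 14 + 7*(-5 + (j + j**2)**2) = 14 + (-35 + 7*(j + j**2)**2) = -21 + 7*(j + j**2)**2)
(-63 + 58)*B(K(-5)) = (-63 + 58)*(-21 + 7*(1/(-4 - 5))**2*(1 + 1/(-4 - 5))**2) = -5*(-21 + 7*(1/(-9))**2*(1 + 1/(-9))**2) = -5*(-21 + 7*(-1/9)**2*(1 - 1/9)**2) = -5*(-21 + 7*(1/81)*(8/9)**2) = -5*(-21 + 7*(1/81)*(64/81)) = -5*(-21 + 448/6561) = -5*(-137333/6561) = 686665/6561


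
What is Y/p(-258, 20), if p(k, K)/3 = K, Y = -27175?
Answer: -5435/12 ≈ -452.92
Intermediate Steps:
p(k, K) = 3*K
Y/p(-258, 20) = -27175/(3*20) = -27175/60 = -27175*1/60 = -5435/12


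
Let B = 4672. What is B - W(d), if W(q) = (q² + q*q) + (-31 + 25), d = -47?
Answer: 260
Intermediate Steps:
W(q) = -6 + 2*q² (W(q) = (q² + q²) - 6 = 2*q² - 6 = -6 + 2*q²)
B - W(d) = 4672 - (-6 + 2*(-47)²) = 4672 - (-6 + 2*2209) = 4672 - (-6 + 4418) = 4672 - 1*4412 = 4672 - 4412 = 260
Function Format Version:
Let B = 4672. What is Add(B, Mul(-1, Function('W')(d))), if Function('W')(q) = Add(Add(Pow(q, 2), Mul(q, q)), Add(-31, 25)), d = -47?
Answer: 260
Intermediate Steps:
Function('W')(q) = Add(-6, Mul(2, Pow(q, 2))) (Function('W')(q) = Add(Add(Pow(q, 2), Pow(q, 2)), -6) = Add(Mul(2, Pow(q, 2)), -6) = Add(-6, Mul(2, Pow(q, 2))))
Add(B, Mul(-1, Function('W')(d))) = Add(4672, Mul(-1, Add(-6, Mul(2, Pow(-47, 2))))) = Add(4672, Mul(-1, Add(-6, Mul(2, 2209)))) = Add(4672, Mul(-1, Add(-6, 4418))) = Add(4672, Mul(-1, 4412)) = Add(4672, -4412) = 260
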